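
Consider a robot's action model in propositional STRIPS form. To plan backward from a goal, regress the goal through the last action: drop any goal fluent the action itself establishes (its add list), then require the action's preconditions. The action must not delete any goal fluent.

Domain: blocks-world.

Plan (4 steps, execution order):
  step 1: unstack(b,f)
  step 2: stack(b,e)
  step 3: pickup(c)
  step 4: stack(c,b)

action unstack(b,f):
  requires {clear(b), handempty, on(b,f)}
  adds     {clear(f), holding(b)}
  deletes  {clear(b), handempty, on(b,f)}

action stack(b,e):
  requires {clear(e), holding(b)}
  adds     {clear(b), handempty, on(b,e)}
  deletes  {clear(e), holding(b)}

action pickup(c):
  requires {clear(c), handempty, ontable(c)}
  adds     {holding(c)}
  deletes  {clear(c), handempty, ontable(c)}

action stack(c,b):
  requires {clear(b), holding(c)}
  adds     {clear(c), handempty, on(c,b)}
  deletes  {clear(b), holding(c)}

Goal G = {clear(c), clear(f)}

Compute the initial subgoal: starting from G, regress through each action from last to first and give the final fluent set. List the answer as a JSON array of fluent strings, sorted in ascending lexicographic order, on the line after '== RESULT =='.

Regress step by step:
  through step 4 (stack(c,b)): drop {clear(c)}, keep {clear(f)}, require {clear(b), holding(c)}
    → {clear(b), clear(f), holding(c)}
  through step 3 (pickup(c)): drop {holding(c)}, keep {clear(b), clear(f)}, require {clear(c), handempty, ontable(c)}
    → {clear(b), clear(c), clear(f), handempty, ontable(c)}
  through step 2 (stack(b,e)): drop {clear(b), handempty}, keep {clear(c), clear(f), ontable(c)}, require {clear(e), holding(b)}
    → {clear(c), clear(e), clear(f), holding(b), ontable(c)}
  through step 1 (unstack(b,f)): drop {clear(f), holding(b)}, keep {clear(c), clear(e), ontable(c)}, require {clear(b), handempty, on(b,f)}
    → {clear(b), clear(c), clear(e), handempty, on(b,f), ontable(c)}

== RESULT ==
["clear(b)", "clear(c)", "clear(e)", "handempty", "on(b,f)", "ontable(c)"]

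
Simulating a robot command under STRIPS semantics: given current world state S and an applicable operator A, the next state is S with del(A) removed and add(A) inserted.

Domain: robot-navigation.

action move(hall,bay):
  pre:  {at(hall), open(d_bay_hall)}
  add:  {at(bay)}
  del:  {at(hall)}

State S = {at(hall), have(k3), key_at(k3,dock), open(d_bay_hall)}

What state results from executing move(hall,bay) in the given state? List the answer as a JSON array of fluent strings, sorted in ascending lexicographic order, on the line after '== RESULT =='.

Progress:
  pre ⊆ S: {at(hall), open(d_bay_hall)} ⊆ S  — applicable
  S \ del = {have(k3), key_at(k3,dock), open(d_bay_hall)}
  ∪ add   = {at(bay), have(k3), key_at(k3,dock), open(d_bay_hall)}

== RESULT ==
["at(bay)", "have(k3)", "key_at(k3,dock)", "open(d_bay_hall)"]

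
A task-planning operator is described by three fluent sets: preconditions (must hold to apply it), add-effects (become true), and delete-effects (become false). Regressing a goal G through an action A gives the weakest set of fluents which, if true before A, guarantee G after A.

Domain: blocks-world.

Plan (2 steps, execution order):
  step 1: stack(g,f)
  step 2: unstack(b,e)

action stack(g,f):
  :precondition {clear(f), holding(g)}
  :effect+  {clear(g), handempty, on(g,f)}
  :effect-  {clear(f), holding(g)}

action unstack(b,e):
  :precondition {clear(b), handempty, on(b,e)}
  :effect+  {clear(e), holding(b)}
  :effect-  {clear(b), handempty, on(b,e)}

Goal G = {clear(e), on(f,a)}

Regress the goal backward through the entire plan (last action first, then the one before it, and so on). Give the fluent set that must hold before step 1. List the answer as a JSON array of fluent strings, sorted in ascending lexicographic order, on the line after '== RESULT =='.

Regress step by step:
  through step 2 (unstack(b,e)): drop {clear(e)}, keep {on(f,a)}, require {clear(b), handempty, on(b,e)}
    → {clear(b), handempty, on(b,e), on(f,a)}
  through step 1 (stack(g,f)): drop {handempty}, keep {clear(b), on(b,e), on(f,a)}, require {clear(f), holding(g)}
    → {clear(b), clear(f), holding(g), on(b,e), on(f,a)}

== RESULT ==
["clear(b)", "clear(f)", "holding(g)", "on(b,e)", "on(f,a)"]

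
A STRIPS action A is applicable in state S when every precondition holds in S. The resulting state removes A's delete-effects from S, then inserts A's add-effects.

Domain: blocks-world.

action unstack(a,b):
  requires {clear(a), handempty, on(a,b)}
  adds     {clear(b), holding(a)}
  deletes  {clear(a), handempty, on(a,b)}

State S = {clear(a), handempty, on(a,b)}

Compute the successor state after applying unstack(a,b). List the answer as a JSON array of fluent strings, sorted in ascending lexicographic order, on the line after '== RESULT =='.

Compute (S \ del) ∪ add:
  pre ⊆ S: {clear(a), handempty, on(a,b)} ⊆ S  — applicable
  S \ del = {}
  ∪ add   = {clear(b), holding(a)}

== RESULT ==
["clear(b)", "holding(a)"]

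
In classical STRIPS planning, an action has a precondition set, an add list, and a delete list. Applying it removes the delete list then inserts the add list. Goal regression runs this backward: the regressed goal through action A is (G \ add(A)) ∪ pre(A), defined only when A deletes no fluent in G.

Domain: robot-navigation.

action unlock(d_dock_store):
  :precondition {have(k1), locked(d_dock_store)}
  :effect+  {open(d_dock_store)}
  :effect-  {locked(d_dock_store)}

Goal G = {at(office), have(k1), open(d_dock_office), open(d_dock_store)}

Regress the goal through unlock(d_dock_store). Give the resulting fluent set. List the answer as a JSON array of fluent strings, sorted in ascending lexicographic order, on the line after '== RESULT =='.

Compute (G \ add) ∪ pre:
  G ∩ del = {}  (empty — regression defined)
  G \ add = {at(office), have(k1), open(d_dock_office), open(d_dock_store)} \ {open(d_dock_store)} = {at(office), have(k1), open(d_dock_office)}
  ∪ pre   = {at(office), have(k1), open(d_dock_office)} ∪ {have(k1), locked(d_dock_store)}
          = {at(office), have(k1), locked(d_dock_store), open(d_dock_office)}

== RESULT ==
["at(office)", "have(k1)", "locked(d_dock_store)", "open(d_dock_office)"]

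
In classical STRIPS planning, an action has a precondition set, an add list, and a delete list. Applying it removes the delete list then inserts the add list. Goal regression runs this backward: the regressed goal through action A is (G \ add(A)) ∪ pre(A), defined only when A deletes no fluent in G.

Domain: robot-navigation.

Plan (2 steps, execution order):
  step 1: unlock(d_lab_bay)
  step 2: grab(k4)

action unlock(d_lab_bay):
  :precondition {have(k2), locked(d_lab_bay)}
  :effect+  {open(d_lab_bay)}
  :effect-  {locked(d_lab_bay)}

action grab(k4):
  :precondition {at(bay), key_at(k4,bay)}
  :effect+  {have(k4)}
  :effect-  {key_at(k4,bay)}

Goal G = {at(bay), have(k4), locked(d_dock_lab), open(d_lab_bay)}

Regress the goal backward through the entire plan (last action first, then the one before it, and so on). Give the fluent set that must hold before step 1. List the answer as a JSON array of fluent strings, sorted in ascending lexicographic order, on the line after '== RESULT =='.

Regress step by step:
  through step 2 (grab(k4)): drop {have(k4)}, keep {at(bay), locked(d_dock_lab), open(d_lab_bay)}, require {at(bay), key_at(k4,bay)}
    → {at(bay), key_at(k4,bay), locked(d_dock_lab), open(d_lab_bay)}
  through step 1 (unlock(d_lab_bay)): drop {open(d_lab_bay)}, keep {at(bay), key_at(k4,bay), locked(d_dock_lab)}, require {have(k2), locked(d_lab_bay)}
    → {at(bay), have(k2), key_at(k4,bay), locked(d_dock_lab), locked(d_lab_bay)}

== RESULT ==
["at(bay)", "have(k2)", "key_at(k4,bay)", "locked(d_dock_lab)", "locked(d_lab_bay)"]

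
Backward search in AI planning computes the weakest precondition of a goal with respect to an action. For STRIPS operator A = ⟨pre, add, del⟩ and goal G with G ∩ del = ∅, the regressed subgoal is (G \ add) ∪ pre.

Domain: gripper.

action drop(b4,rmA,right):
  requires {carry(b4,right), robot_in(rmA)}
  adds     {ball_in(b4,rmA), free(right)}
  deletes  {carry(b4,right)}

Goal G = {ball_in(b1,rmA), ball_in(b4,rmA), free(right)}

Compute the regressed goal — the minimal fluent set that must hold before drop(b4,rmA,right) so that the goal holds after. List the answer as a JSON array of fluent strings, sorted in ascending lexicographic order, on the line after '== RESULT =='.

Regress:
  G ∩ del = {}  (empty — regression defined)
  G \ add = {ball_in(b1,rmA), ball_in(b4,rmA), free(right)} \ {ball_in(b4,rmA), free(right)} = {ball_in(b1,rmA)}
  ∪ pre   = {ball_in(b1,rmA)} ∪ {carry(b4,right), robot_in(rmA)}
          = {ball_in(b1,rmA), carry(b4,right), robot_in(rmA)}

== RESULT ==
["ball_in(b1,rmA)", "carry(b4,right)", "robot_in(rmA)"]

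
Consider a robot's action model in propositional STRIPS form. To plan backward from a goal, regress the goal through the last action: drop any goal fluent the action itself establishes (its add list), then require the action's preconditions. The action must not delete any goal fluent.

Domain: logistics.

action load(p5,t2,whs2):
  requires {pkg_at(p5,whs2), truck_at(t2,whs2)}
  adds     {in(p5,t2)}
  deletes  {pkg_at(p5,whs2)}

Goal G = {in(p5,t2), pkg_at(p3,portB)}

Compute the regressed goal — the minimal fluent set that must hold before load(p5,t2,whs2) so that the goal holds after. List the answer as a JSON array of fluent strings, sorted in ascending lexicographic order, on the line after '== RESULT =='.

Compute (G \ add) ∪ pre:
  G ∩ del = {}  (empty — regression defined)
  G \ add = {in(p5,t2), pkg_at(p3,portB)} \ {in(p5,t2)} = {pkg_at(p3,portB)}
  ∪ pre   = {pkg_at(p3,portB)} ∪ {pkg_at(p5,whs2), truck_at(t2,whs2)}
          = {pkg_at(p3,portB), pkg_at(p5,whs2), truck_at(t2,whs2)}

== RESULT ==
["pkg_at(p3,portB)", "pkg_at(p5,whs2)", "truck_at(t2,whs2)"]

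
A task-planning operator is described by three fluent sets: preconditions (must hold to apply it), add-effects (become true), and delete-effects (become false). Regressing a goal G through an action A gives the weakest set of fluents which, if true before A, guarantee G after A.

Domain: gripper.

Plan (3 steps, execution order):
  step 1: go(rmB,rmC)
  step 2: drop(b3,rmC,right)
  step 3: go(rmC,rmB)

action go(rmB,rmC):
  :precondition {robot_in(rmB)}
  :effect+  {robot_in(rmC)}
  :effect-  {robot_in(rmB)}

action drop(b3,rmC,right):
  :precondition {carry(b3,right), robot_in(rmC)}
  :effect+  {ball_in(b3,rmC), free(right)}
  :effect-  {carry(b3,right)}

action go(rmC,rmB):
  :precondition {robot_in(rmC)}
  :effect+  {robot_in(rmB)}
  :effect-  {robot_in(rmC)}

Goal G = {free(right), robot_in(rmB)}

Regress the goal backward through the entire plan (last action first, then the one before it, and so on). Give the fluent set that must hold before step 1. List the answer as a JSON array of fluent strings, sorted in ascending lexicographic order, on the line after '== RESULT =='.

Work backward from the goal:
  through step 3 (go(rmC,rmB)): drop {robot_in(rmB)}, keep {free(right)}, require {robot_in(rmC)}
    → {free(right), robot_in(rmC)}
  through step 2 (drop(b3,rmC,right)): drop {free(right)}, keep {robot_in(rmC)}, require {carry(b3,right), robot_in(rmC)}
    → {carry(b3,right), robot_in(rmC)}
  through step 1 (go(rmB,rmC)): drop {robot_in(rmC)}, keep {carry(b3,right)}, require {robot_in(rmB)}
    → {carry(b3,right), robot_in(rmB)}

== RESULT ==
["carry(b3,right)", "robot_in(rmB)"]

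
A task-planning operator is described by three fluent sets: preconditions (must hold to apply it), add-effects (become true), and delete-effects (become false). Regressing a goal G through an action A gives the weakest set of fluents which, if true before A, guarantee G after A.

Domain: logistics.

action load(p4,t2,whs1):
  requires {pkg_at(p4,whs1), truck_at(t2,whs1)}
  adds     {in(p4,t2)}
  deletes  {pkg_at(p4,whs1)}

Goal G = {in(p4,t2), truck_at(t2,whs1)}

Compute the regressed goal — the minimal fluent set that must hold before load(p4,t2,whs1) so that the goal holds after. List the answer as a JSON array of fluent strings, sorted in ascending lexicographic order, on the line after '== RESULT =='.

Regress:
  G ∩ del = {}  (empty — regression defined)
  G \ add = {in(p4,t2), truck_at(t2,whs1)} \ {in(p4,t2)} = {truck_at(t2,whs1)}
  ∪ pre   = {truck_at(t2,whs1)} ∪ {pkg_at(p4,whs1), truck_at(t2,whs1)}
          = {pkg_at(p4,whs1), truck_at(t2,whs1)}

== RESULT ==
["pkg_at(p4,whs1)", "truck_at(t2,whs1)"]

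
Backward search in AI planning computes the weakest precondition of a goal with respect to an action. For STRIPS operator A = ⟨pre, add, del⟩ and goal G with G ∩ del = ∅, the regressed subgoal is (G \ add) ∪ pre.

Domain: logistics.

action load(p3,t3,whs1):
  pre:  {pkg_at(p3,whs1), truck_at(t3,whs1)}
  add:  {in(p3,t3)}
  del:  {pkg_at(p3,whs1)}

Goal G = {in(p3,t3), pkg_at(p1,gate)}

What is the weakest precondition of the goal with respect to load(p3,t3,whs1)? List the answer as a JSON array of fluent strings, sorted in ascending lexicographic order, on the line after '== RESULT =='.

Compute (G \ add) ∪ pre:
  G ∩ del = {}  (empty — regression defined)
  G \ add = {in(p3,t3), pkg_at(p1,gate)} \ {in(p3,t3)} = {pkg_at(p1,gate)}
  ∪ pre   = {pkg_at(p1,gate)} ∪ {pkg_at(p3,whs1), truck_at(t3,whs1)}
          = {pkg_at(p1,gate), pkg_at(p3,whs1), truck_at(t3,whs1)}

== RESULT ==
["pkg_at(p1,gate)", "pkg_at(p3,whs1)", "truck_at(t3,whs1)"]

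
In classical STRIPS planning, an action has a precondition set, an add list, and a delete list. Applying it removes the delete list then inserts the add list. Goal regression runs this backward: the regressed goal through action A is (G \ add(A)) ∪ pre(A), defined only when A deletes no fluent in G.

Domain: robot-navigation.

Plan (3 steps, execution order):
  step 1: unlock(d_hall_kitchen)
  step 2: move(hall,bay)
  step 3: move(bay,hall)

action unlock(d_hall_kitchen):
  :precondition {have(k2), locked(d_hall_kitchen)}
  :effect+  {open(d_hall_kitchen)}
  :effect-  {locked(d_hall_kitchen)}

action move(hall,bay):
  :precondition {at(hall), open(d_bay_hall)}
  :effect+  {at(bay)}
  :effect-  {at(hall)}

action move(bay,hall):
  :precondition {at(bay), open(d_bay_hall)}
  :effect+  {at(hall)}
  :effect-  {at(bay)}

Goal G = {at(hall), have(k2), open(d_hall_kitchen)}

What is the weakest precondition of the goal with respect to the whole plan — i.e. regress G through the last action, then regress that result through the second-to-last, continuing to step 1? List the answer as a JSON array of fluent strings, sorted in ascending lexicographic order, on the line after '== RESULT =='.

Regress step by step:
  through step 3 (move(bay,hall)): drop {at(hall)}, keep {have(k2), open(d_hall_kitchen)}, require {at(bay), open(d_bay_hall)}
    → {at(bay), have(k2), open(d_bay_hall), open(d_hall_kitchen)}
  through step 2 (move(hall,bay)): drop {at(bay)}, keep {have(k2), open(d_bay_hall), open(d_hall_kitchen)}, require {at(hall), open(d_bay_hall)}
    → {at(hall), have(k2), open(d_bay_hall), open(d_hall_kitchen)}
  through step 1 (unlock(d_hall_kitchen)): drop {open(d_hall_kitchen)}, keep {at(hall), have(k2), open(d_bay_hall)}, require {have(k2), locked(d_hall_kitchen)}
    → {at(hall), have(k2), locked(d_hall_kitchen), open(d_bay_hall)}

== RESULT ==
["at(hall)", "have(k2)", "locked(d_hall_kitchen)", "open(d_bay_hall)"]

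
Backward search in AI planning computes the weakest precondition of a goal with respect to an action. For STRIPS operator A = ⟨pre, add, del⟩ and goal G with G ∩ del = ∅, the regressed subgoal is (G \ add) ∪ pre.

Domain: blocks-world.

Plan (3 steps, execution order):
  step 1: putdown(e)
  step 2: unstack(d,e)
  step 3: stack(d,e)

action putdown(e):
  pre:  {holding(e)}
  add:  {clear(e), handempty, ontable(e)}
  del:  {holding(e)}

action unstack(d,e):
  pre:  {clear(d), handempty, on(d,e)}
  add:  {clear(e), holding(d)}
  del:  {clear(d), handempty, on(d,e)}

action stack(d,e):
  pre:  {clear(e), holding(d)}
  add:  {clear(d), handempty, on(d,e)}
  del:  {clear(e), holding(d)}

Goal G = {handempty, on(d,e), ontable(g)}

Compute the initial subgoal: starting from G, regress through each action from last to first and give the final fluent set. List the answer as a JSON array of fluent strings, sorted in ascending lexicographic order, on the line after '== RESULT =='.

Regress step by step:
  through step 3 (stack(d,e)): drop {handempty, on(d,e)}, keep {ontable(g)}, require {clear(e), holding(d)}
    → {clear(e), holding(d), ontable(g)}
  through step 2 (unstack(d,e)): drop {clear(e), holding(d)}, keep {ontable(g)}, require {clear(d), handempty, on(d,e)}
    → {clear(d), handempty, on(d,e), ontable(g)}
  through step 1 (putdown(e)): drop {handempty}, keep {clear(d), on(d,e), ontable(g)}, require {holding(e)}
    → {clear(d), holding(e), on(d,e), ontable(g)}

== RESULT ==
["clear(d)", "holding(e)", "on(d,e)", "ontable(g)"]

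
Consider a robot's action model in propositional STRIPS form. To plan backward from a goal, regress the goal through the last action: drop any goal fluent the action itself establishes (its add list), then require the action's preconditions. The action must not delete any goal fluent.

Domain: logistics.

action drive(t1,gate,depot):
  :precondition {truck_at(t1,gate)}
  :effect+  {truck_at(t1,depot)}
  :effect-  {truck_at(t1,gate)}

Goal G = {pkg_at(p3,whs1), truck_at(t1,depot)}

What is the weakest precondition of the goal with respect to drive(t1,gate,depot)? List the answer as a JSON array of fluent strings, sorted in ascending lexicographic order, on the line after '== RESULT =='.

Regress:
  G ∩ del = {}  (empty — regression defined)
  G \ add = {pkg_at(p3,whs1), truck_at(t1,depot)} \ {truck_at(t1,depot)} = {pkg_at(p3,whs1)}
  ∪ pre   = {pkg_at(p3,whs1)} ∪ {truck_at(t1,gate)}
          = {pkg_at(p3,whs1), truck_at(t1,gate)}

== RESULT ==
["pkg_at(p3,whs1)", "truck_at(t1,gate)"]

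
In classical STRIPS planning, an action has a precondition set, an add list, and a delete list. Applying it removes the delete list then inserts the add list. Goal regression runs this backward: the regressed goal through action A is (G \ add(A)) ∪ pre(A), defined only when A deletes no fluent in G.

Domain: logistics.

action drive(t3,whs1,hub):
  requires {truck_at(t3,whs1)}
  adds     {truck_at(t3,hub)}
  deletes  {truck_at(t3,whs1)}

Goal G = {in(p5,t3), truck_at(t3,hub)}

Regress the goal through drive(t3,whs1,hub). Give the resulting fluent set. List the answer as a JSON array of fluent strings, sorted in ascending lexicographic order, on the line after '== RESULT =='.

Compute (G \ add) ∪ pre:
  G ∩ del = {}  (empty — regression defined)
  G \ add = {in(p5,t3), truck_at(t3,hub)} \ {truck_at(t3,hub)} = {in(p5,t3)}
  ∪ pre   = {in(p5,t3)} ∪ {truck_at(t3,whs1)}
          = {in(p5,t3), truck_at(t3,whs1)}

== RESULT ==
["in(p5,t3)", "truck_at(t3,whs1)"]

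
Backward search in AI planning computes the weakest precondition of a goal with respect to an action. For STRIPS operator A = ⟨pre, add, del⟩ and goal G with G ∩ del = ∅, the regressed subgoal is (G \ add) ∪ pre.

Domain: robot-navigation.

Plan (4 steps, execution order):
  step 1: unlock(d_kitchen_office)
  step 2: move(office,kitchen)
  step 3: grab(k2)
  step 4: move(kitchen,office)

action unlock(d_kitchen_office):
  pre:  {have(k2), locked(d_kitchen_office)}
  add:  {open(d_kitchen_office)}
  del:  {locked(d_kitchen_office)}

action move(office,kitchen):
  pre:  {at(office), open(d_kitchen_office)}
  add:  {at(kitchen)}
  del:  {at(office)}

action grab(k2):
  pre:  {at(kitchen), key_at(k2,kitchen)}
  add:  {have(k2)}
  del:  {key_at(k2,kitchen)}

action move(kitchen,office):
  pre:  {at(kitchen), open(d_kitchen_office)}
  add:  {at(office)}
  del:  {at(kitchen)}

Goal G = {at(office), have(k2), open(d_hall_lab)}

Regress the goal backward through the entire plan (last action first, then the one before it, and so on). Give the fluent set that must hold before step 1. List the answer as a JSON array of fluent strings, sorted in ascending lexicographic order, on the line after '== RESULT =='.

Work backward from the goal:
  through step 4 (move(kitchen,office)): drop {at(office)}, keep {have(k2), open(d_hall_lab)}, require {at(kitchen), open(d_kitchen_office)}
    → {at(kitchen), have(k2), open(d_hall_lab), open(d_kitchen_office)}
  through step 3 (grab(k2)): drop {have(k2)}, keep {at(kitchen), open(d_hall_lab), open(d_kitchen_office)}, require {at(kitchen), key_at(k2,kitchen)}
    → {at(kitchen), key_at(k2,kitchen), open(d_hall_lab), open(d_kitchen_office)}
  through step 2 (move(office,kitchen)): drop {at(kitchen)}, keep {key_at(k2,kitchen), open(d_hall_lab), open(d_kitchen_office)}, require {at(office), open(d_kitchen_office)}
    → {at(office), key_at(k2,kitchen), open(d_hall_lab), open(d_kitchen_office)}
  through step 1 (unlock(d_kitchen_office)): drop {open(d_kitchen_office)}, keep {at(office), key_at(k2,kitchen), open(d_hall_lab)}, require {have(k2), locked(d_kitchen_office)}
    → {at(office), have(k2), key_at(k2,kitchen), locked(d_kitchen_office), open(d_hall_lab)}

== RESULT ==
["at(office)", "have(k2)", "key_at(k2,kitchen)", "locked(d_kitchen_office)", "open(d_hall_lab)"]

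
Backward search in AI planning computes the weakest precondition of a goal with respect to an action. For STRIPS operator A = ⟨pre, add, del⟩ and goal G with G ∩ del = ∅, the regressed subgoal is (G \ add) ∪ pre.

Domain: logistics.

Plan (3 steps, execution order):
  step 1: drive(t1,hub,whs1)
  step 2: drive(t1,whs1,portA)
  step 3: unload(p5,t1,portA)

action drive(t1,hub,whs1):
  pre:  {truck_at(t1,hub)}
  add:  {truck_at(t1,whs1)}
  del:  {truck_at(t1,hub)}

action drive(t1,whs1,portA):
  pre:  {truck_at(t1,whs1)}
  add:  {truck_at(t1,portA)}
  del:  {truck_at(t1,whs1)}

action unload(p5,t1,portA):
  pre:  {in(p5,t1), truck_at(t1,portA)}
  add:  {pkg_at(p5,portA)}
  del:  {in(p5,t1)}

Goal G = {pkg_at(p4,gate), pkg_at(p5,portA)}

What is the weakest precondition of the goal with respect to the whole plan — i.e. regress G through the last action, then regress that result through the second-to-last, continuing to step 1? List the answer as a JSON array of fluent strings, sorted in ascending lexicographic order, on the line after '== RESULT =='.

Regress step by step:
  through step 3 (unload(p5,t1,portA)): drop {pkg_at(p5,portA)}, keep {pkg_at(p4,gate)}, require {in(p5,t1), truck_at(t1,portA)}
    → {in(p5,t1), pkg_at(p4,gate), truck_at(t1,portA)}
  through step 2 (drive(t1,whs1,portA)): drop {truck_at(t1,portA)}, keep {in(p5,t1), pkg_at(p4,gate)}, require {truck_at(t1,whs1)}
    → {in(p5,t1), pkg_at(p4,gate), truck_at(t1,whs1)}
  through step 1 (drive(t1,hub,whs1)): drop {truck_at(t1,whs1)}, keep {in(p5,t1), pkg_at(p4,gate)}, require {truck_at(t1,hub)}
    → {in(p5,t1), pkg_at(p4,gate), truck_at(t1,hub)}

== RESULT ==
["in(p5,t1)", "pkg_at(p4,gate)", "truck_at(t1,hub)"]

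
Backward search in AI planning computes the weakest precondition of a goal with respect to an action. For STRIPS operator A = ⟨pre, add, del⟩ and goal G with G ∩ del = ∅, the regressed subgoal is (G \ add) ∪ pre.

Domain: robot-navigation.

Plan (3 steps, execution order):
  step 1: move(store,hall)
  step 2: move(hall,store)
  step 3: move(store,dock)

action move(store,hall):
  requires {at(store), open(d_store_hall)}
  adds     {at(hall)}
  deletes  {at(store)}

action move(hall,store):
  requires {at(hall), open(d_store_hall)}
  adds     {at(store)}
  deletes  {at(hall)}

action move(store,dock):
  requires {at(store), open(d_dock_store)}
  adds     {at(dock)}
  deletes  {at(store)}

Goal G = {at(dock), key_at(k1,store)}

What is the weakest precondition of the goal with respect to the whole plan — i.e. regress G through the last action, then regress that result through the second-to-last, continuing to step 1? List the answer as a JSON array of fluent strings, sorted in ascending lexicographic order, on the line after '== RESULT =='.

Work backward from the goal:
  through step 3 (move(store,dock)): drop {at(dock)}, keep {key_at(k1,store)}, require {at(store), open(d_dock_store)}
    → {at(store), key_at(k1,store), open(d_dock_store)}
  through step 2 (move(hall,store)): drop {at(store)}, keep {key_at(k1,store), open(d_dock_store)}, require {at(hall), open(d_store_hall)}
    → {at(hall), key_at(k1,store), open(d_dock_store), open(d_store_hall)}
  through step 1 (move(store,hall)): drop {at(hall)}, keep {key_at(k1,store), open(d_dock_store), open(d_store_hall)}, require {at(store), open(d_store_hall)}
    → {at(store), key_at(k1,store), open(d_dock_store), open(d_store_hall)}

== RESULT ==
["at(store)", "key_at(k1,store)", "open(d_dock_store)", "open(d_store_hall)"]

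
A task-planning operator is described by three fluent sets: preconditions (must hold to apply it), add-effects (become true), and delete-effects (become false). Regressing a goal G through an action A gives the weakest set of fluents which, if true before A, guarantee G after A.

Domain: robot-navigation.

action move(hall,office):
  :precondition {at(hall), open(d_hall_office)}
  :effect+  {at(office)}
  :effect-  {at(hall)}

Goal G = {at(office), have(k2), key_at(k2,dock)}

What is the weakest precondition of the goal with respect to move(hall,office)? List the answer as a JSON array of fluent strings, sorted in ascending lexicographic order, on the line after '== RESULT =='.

Regress:
  G ∩ del = {}  (empty — regression defined)
  G \ add = {at(office), have(k2), key_at(k2,dock)} \ {at(office)} = {have(k2), key_at(k2,dock)}
  ∪ pre   = {have(k2), key_at(k2,dock)} ∪ {at(hall), open(d_hall_office)}
          = {at(hall), have(k2), key_at(k2,dock), open(d_hall_office)}

== RESULT ==
["at(hall)", "have(k2)", "key_at(k2,dock)", "open(d_hall_office)"]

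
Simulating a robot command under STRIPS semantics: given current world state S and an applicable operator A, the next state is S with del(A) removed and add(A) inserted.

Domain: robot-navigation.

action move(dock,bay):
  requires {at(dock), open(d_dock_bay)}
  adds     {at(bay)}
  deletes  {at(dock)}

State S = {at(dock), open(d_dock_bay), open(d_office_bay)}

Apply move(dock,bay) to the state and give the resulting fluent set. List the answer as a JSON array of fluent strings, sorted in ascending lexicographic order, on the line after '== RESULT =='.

Compute (S \ del) ∪ add:
  pre ⊆ S: {at(dock), open(d_dock_bay)} ⊆ S  — applicable
  S \ del = {open(d_dock_bay), open(d_office_bay)}
  ∪ add   = {at(bay), open(d_dock_bay), open(d_office_bay)}

== RESULT ==
["at(bay)", "open(d_dock_bay)", "open(d_office_bay)"]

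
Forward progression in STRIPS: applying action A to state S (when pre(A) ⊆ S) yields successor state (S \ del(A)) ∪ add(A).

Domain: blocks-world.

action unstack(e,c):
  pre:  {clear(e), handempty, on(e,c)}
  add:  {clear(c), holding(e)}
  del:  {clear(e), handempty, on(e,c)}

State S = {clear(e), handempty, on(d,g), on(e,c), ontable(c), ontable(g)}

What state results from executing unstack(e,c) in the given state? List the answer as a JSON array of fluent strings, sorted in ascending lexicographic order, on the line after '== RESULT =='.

Compute (S \ del) ∪ add:
  pre ⊆ S: {clear(e), handempty, on(e,c)} ⊆ S  — applicable
  S \ del = {on(d,g), ontable(c), ontable(g)}
  ∪ add   = {clear(c), holding(e), on(d,g), ontable(c), ontable(g)}

== RESULT ==
["clear(c)", "holding(e)", "on(d,g)", "ontable(c)", "ontable(g)"]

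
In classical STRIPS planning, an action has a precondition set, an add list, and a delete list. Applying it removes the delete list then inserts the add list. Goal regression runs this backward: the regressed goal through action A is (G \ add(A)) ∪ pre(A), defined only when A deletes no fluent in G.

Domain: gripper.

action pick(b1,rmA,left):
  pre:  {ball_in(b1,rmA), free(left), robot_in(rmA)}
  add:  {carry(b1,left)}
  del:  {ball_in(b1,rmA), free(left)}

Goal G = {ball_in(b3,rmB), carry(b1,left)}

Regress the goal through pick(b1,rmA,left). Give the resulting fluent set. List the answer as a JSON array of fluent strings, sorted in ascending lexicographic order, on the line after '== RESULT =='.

Compute (G \ add) ∪ pre:
  G ∩ del = {}  (empty — regression defined)
  G \ add = {ball_in(b3,rmB), carry(b1,left)} \ {carry(b1,left)} = {ball_in(b3,rmB)}
  ∪ pre   = {ball_in(b3,rmB)} ∪ {ball_in(b1,rmA), free(left), robot_in(rmA)}
          = {ball_in(b1,rmA), ball_in(b3,rmB), free(left), robot_in(rmA)}

== RESULT ==
["ball_in(b1,rmA)", "ball_in(b3,rmB)", "free(left)", "robot_in(rmA)"]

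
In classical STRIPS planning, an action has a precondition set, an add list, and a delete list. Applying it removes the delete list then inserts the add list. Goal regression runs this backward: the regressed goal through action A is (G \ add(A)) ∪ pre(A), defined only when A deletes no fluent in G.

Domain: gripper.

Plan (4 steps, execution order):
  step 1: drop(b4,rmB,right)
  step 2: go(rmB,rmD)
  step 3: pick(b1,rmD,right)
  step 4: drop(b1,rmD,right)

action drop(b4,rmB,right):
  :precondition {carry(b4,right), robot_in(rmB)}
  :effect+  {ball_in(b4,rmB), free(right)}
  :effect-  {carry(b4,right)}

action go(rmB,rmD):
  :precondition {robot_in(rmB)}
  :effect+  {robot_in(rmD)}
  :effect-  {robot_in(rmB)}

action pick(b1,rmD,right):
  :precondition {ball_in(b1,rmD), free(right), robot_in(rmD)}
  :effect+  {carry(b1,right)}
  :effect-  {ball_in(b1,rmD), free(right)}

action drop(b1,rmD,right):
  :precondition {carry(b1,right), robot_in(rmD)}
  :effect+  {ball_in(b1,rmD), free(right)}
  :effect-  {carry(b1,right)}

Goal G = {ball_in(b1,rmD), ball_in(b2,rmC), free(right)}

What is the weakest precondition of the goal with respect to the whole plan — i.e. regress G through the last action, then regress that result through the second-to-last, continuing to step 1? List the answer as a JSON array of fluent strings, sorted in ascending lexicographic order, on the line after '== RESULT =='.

Regress step by step:
  through step 4 (drop(b1,rmD,right)): drop {ball_in(b1,rmD), free(right)}, keep {ball_in(b2,rmC)}, require {carry(b1,right), robot_in(rmD)}
    → {ball_in(b2,rmC), carry(b1,right), robot_in(rmD)}
  through step 3 (pick(b1,rmD,right)): drop {carry(b1,right)}, keep {ball_in(b2,rmC), robot_in(rmD)}, require {ball_in(b1,rmD), free(right), robot_in(rmD)}
    → {ball_in(b1,rmD), ball_in(b2,rmC), free(right), robot_in(rmD)}
  through step 2 (go(rmB,rmD)): drop {robot_in(rmD)}, keep {ball_in(b1,rmD), ball_in(b2,rmC), free(right)}, require {robot_in(rmB)}
    → {ball_in(b1,rmD), ball_in(b2,rmC), free(right), robot_in(rmB)}
  through step 1 (drop(b4,rmB,right)): drop {free(right)}, keep {ball_in(b1,rmD), ball_in(b2,rmC), robot_in(rmB)}, require {carry(b4,right), robot_in(rmB)}
    → {ball_in(b1,rmD), ball_in(b2,rmC), carry(b4,right), robot_in(rmB)}

== RESULT ==
["ball_in(b1,rmD)", "ball_in(b2,rmC)", "carry(b4,right)", "robot_in(rmB)"]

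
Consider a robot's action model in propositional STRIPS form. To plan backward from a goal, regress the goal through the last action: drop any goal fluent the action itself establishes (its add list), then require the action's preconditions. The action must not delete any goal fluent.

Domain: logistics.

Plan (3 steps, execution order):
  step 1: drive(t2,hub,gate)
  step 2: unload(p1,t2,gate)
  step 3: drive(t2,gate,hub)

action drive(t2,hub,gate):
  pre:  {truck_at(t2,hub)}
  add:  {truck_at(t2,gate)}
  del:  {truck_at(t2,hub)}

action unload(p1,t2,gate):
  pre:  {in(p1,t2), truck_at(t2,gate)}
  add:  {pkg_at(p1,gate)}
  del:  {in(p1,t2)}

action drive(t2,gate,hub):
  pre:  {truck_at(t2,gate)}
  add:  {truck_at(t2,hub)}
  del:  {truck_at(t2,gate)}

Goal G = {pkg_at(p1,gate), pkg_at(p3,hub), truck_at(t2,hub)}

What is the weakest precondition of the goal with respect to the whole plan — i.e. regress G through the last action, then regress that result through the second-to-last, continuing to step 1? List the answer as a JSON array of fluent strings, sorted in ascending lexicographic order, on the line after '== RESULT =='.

Regress step by step:
  through step 3 (drive(t2,gate,hub)): drop {truck_at(t2,hub)}, keep {pkg_at(p1,gate), pkg_at(p3,hub)}, require {truck_at(t2,gate)}
    → {pkg_at(p1,gate), pkg_at(p3,hub), truck_at(t2,gate)}
  through step 2 (unload(p1,t2,gate)): drop {pkg_at(p1,gate)}, keep {pkg_at(p3,hub), truck_at(t2,gate)}, require {in(p1,t2), truck_at(t2,gate)}
    → {in(p1,t2), pkg_at(p3,hub), truck_at(t2,gate)}
  through step 1 (drive(t2,hub,gate)): drop {truck_at(t2,gate)}, keep {in(p1,t2), pkg_at(p3,hub)}, require {truck_at(t2,hub)}
    → {in(p1,t2), pkg_at(p3,hub), truck_at(t2,hub)}

== RESULT ==
["in(p1,t2)", "pkg_at(p3,hub)", "truck_at(t2,hub)"]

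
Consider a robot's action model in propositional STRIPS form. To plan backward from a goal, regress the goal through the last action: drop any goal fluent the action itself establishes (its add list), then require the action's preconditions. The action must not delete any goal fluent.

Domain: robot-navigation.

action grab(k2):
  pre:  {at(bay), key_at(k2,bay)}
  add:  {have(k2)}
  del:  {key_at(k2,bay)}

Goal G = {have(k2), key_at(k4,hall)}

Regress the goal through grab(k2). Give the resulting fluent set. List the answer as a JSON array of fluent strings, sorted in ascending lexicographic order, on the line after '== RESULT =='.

Compute (G \ add) ∪ pre:
  G ∩ del = {}  (empty — regression defined)
  G \ add = {have(k2), key_at(k4,hall)} \ {have(k2)} = {key_at(k4,hall)}
  ∪ pre   = {key_at(k4,hall)} ∪ {at(bay), key_at(k2,bay)}
          = {at(bay), key_at(k2,bay), key_at(k4,hall)}

== RESULT ==
["at(bay)", "key_at(k2,bay)", "key_at(k4,hall)"]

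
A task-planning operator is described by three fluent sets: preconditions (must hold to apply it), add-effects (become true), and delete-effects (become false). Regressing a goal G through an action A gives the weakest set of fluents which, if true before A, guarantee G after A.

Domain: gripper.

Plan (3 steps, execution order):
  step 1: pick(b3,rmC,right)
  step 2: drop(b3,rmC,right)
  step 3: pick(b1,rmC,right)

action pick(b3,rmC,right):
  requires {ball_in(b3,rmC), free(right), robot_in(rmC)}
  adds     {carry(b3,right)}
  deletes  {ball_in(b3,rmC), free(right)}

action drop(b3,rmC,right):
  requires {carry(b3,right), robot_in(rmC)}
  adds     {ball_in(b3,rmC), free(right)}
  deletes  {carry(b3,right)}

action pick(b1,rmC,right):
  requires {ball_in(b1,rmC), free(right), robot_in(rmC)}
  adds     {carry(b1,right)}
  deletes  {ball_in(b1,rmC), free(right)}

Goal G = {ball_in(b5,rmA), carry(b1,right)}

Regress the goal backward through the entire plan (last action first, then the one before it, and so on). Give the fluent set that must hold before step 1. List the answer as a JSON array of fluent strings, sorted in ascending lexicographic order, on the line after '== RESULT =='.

Regress step by step:
  through step 3 (pick(b1,rmC,right)): drop {carry(b1,right)}, keep {ball_in(b5,rmA)}, require {ball_in(b1,rmC), free(right), robot_in(rmC)}
    → {ball_in(b1,rmC), ball_in(b5,rmA), free(right), robot_in(rmC)}
  through step 2 (drop(b3,rmC,right)): drop {free(right)}, keep {ball_in(b1,rmC), ball_in(b5,rmA), robot_in(rmC)}, require {carry(b3,right), robot_in(rmC)}
    → {ball_in(b1,rmC), ball_in(b5,rmA), carry(b3,right), robot_in(rmC)}
  through step 1 (pick(b3,rmC,right)): drop {carry(b3,right)}, keep {ball_in(b1,rmC), ball_in(b5,rmA), robot_in(rmC)}, require {ball_in(b3,rmC), free(right), robot_in(rmC)}
    → {ball_in(b1,rmC), ball_in(b3,rmC), ball_in(b5,rmA), free(right), robot_in(rmC)}

== RESULT ==
["ball_in(b1,rmC)", "ball_in(b3,rmC)", "ball_in(b5,rmA)", "free(right)", "robot_in(rmC)"]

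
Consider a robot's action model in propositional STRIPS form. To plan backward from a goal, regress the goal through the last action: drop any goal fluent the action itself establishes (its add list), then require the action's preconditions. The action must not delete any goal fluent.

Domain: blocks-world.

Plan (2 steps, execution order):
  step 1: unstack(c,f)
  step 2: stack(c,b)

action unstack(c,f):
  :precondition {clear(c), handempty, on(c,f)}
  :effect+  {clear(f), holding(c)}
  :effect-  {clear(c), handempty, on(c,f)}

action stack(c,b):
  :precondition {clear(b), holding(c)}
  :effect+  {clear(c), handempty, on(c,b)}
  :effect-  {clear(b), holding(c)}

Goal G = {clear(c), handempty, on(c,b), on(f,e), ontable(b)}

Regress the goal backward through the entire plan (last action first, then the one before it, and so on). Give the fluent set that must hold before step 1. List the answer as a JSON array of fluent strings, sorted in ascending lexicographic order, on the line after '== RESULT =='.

Work backward from the goal:
  through step 2 (stack(c,b)): drop {clear(c), handempty, on(c,b)}, keep {on(f,e), ontable(b)}, require {clear(b), holding(c)}
    → {clear(b), holding(c), on(f,e), ontable(b)}
  through step 1 (unstack(c,f)): drop {holding(c)}, keep {clear(b), on(f,e), ontable(b)}, require {clear(c), handempty, on(c,f)}
    → {clear(b), clear(c), handempty, on(c,f), on(f,e), ontable(b)}

== RESULT ==
["clear(b)", "clear(c)", "handempty", "on(c,f)", "on(f,e)", "ontable(b)"]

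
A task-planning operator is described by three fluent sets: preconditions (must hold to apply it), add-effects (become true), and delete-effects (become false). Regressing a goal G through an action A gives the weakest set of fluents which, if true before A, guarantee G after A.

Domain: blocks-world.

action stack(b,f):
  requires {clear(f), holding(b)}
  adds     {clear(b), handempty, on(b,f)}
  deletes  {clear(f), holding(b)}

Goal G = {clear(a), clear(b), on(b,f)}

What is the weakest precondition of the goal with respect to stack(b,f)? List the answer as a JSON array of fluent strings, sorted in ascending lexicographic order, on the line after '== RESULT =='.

Regress:
  G ∩ del = {}  (empty — regression defined)
  G \ add = {clear(a), clear(b), on(b,f)} \ {clear(b), handempty, on(b,f)} = {clear(a)}
  ∪ pre   = {clear(a)} ∪ {clear(f), holding(b)}
          = {clear(a), clear(f), holding(b)}

== RESULT ==
["clear(a)", "clear(f)", "holding(b)"]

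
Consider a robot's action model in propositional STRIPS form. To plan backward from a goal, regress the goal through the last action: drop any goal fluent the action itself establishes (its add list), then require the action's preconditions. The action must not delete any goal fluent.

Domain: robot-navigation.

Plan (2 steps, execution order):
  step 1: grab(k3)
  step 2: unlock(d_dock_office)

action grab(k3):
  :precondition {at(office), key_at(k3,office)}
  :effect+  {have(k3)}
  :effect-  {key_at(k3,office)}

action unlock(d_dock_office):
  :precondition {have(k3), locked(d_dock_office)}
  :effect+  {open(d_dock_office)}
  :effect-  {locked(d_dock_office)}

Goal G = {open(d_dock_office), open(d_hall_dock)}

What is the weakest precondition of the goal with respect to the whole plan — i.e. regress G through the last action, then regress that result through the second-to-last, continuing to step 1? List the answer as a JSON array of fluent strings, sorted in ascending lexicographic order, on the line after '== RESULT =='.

Work backward from the goal:
  through step 2 (unlock(d_dock_office)): drop {open(d_dock_office)}, keep {open(d_hall_dock)}, require {have(k3), locked(d_dock_office)}
    → {have(k3), locked(d_dock_office), open(d_hall_dock)}
  through step 1 (grab(k3)): drop {have(k3)}, keep {locked(d_dock_office), open(d_hall_dock)}, require {at(office), key_at(k3,office)}
    → {at(office), key_at(k3,office), locked(d_dock_office), open(d_hall_dock)}

== RESULT ==
["at(office)", "key_at(k3,office)", "locked(d_dock_office)", "open(d_hall_dock)"]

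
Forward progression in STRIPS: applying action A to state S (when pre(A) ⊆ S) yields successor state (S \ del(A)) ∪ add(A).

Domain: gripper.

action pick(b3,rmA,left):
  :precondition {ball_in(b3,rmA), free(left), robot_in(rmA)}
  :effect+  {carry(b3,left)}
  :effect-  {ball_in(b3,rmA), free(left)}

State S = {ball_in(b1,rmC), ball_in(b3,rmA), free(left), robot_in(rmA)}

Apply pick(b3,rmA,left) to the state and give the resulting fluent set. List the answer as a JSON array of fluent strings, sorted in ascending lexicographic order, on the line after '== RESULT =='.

Compute (S \ del) ∪ add:
  pre ⊆ S: {ball_in(b3,rmA), free(left), robot_in(rmA)} ⊆ S  — applicable
  S \ del = {ball_in(b1,rmC), robot_in(rmA)}
  ∪ add   = {ball_in(b1,rmC), carry(b3,left), robot_in(rmA)}

== RESULT ==
["ball_in(b1,rmC)", "carry(b3,left)", "robot_in(rmA)"]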